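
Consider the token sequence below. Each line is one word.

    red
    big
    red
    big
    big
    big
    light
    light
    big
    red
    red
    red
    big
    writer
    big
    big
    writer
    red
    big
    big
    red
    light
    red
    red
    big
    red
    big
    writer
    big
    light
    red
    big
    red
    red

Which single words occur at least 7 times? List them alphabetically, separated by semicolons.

big; red

Unigram counts meeting the condition (at least 7 times):
  big: 14
  red: 13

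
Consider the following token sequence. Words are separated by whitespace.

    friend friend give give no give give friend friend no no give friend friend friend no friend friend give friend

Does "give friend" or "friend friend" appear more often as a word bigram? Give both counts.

"friend friend" (5 vs 3)

"give friend": 3 occurrences
"friend friend": 5 occurrences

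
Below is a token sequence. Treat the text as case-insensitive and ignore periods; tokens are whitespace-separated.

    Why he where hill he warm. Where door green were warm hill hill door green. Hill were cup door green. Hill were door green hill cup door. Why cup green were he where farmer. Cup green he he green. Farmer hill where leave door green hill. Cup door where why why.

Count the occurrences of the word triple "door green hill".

Scanning the 49 overlapping trigram windows for "door green hill":
  position 14–16: door green hill
  position 19–21: door green hill
  position 23–25: door green hill
  position 44–46: door green hill

4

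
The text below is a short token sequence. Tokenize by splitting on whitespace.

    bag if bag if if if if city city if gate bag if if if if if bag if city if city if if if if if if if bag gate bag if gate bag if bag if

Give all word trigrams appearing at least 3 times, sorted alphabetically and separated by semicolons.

gate bag if; if bag if; if if if

Trigram counts meeting the condition (at least 3 times):
  gate bag if: 3
  if bag if: 3
  if if if: 10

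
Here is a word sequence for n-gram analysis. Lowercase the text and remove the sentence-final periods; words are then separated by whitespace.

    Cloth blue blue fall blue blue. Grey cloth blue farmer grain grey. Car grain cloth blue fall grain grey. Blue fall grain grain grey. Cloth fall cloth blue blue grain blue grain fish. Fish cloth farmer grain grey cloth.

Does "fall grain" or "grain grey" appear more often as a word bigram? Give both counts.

"fall grain": 2 occurrences
"grain grey": 4 occurrences

"grain grey" (4 vs 2)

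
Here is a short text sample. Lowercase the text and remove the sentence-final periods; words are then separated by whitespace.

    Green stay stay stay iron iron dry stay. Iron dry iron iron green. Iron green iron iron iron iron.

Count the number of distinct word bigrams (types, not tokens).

9

19 tokens → 18 bigram windows in total.
Repeated bigrams (each contributes count−1 duplicates):
  iron iron: 5
  green iron: 2
  iron dry: 2
  iron green: 2
  stay iron: 2
  stay stay: 2
9 duplicate windows → 18 − 9 = 9 distinct.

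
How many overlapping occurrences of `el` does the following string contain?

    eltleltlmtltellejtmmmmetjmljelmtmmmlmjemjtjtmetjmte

Sliding a length-2 window over the 51 characters (50 positions):
  position 1–2: el
  position 5–6: el
  position 13–14: el
  position 29–30: el

4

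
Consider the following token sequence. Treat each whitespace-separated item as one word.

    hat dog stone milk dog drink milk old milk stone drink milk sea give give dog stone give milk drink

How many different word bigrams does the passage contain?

17

20 tokens → 19 bigram windows in total.
Repeated bigrams (each contributes count−1 duplicates):
  dog stone: 2
  drink milk: 2
2 duplicate windows → 19 − 2 = 17 distinct.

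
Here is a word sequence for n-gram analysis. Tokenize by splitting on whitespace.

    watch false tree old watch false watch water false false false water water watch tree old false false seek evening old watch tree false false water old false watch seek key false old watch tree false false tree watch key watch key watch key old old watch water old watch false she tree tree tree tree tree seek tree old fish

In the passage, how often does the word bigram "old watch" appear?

5

Scanning the 60 overlapping bigram windows for "old watch":
  position 4–5: old watch
  position 21–22: old watch
  position 33–34: old watch
  position 46–47: old watch
  position 49–50: old watch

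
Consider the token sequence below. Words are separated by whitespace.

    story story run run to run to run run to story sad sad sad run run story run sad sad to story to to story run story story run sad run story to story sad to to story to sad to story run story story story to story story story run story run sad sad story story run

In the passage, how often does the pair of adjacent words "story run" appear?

Scanning the 57 overlapping bigram windows for "story run":
  position 2–3: story run
  position 17–18: story run
  position 25–26: story run
  position 28–29: story run
  position 42–43: story run
  position 50–51: story run
  position 52–53: story run
  position 57–58: story run

8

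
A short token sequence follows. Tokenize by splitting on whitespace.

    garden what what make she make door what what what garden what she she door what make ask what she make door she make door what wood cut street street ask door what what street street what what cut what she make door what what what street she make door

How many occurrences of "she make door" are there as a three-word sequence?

Scanning the 48 overlapping trigram windows for "she make door":
  position 5–7: she make door
  position 20–22: she make door
  position 23–25: she make door
  position 41–43: she make door
  position 48–50: she make door

5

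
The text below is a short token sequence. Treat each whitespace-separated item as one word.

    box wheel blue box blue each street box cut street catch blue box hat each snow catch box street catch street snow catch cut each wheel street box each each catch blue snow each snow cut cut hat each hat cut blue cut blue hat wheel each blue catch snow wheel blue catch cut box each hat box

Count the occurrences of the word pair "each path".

0

Scanning the 57 overlapping bigram windows for "each path":
  (none found)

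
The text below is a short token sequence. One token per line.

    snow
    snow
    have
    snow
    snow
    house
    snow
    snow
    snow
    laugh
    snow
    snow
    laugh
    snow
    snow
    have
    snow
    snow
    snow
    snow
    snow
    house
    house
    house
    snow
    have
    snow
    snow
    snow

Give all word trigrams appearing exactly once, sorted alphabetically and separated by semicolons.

Trigram counts meeting the condition (exactly once):
  house house house: 1
  house house snow: 1
  house snow have: 1
  house snow snow: 1
  snow house house: 1
  snow house snow: 1

house house house; house house snow; house snow have; house snow snow; snow house house; snow house snow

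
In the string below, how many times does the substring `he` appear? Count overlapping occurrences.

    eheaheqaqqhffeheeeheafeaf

4

Sliding a length-2 window over the 25 characters (24 positions):
  position 2–3: he
  position 5–6: he
  position 15–16: he
  position 19–20: he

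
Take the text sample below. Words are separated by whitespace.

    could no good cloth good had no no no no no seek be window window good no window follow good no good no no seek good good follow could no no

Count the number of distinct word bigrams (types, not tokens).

31 tokens → 30 bigram windows in total.
Repeated bigrams (each contributes count−1 duplicates):
  no no: 6
  good no: 3
  could no: 2
  no good: 2
  no seek: 2
10 duplicate windows → 30 − 10 = 20 distinct.

20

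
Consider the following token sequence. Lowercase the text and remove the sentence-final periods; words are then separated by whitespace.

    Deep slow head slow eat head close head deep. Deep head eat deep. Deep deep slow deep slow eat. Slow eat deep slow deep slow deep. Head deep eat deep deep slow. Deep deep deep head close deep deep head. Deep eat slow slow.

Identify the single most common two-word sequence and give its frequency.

"deep deep", 7 times

Bigram frequencies (highest first):
  deep deep: 7
  deep slow: 6
  deep head: 4
  slow deep: 4
  slow eat: 3
  head deep: 3
  … (11 more, each ≤ 3)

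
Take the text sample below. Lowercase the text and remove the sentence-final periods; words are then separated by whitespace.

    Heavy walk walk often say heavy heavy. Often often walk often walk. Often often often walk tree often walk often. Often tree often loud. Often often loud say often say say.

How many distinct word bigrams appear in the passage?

17

31 tokens → 30 bigram windows in total.
Repeated bigrams (each contributes count−1 duplicates):
  often often: 5
  often walk: 4
  walk often: 4
  often loud: 2
  often say: 2
  tree often: 2
13 duplicate windows → 30 − 13 = 17 distinct.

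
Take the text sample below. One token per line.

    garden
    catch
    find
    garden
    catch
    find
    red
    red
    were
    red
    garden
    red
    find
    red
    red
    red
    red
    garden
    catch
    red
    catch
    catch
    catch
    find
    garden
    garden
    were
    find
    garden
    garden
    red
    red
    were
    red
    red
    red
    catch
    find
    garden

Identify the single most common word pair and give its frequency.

Bigram frequencies (highest first):
  red red: 7
  catch find: 4
  find garden: 4
  garden catch: 3
  find red: 2
  red were: 2
  … (10 more, each ≤ 2)

"red red", 7 times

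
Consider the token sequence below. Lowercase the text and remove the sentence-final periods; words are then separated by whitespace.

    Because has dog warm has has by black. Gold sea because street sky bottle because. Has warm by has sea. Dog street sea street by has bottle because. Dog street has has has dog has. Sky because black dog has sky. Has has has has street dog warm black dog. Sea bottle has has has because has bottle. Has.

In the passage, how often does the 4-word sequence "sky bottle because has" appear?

1

Scanning the 56 overlapping 4-gram windows for "sky bottle because has":
  position 13–16: sky bottle because has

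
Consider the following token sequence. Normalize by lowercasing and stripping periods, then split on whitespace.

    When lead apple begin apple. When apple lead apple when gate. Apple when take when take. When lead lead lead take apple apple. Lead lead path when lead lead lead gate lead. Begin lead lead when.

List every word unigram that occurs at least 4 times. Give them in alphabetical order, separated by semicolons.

apple; lead; when

Unigram counts meeting the condition (at least 4 times):
  apple: 7
  lead: 13
  when: 8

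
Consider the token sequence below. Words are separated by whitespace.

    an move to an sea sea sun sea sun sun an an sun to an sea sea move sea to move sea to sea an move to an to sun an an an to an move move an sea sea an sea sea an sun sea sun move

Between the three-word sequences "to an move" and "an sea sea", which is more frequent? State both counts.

"an sea sea" (4 vs 1)

"to an move": 1 occurrence
"an sea sea": 4 occurrences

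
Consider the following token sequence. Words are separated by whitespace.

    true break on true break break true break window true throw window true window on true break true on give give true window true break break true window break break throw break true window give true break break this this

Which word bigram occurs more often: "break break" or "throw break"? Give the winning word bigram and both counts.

"break break" (4 vs 1)

"break break": 4 occurrences
"throw break": 1 occurrence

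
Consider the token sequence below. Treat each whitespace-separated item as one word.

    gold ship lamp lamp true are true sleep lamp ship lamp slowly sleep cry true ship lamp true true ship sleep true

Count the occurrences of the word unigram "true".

6

Scanning the 22 tokens for "true":
  position 5: true
  position 7: true
  position 15: true
  position 18: true
  position 19: true
  position 22: true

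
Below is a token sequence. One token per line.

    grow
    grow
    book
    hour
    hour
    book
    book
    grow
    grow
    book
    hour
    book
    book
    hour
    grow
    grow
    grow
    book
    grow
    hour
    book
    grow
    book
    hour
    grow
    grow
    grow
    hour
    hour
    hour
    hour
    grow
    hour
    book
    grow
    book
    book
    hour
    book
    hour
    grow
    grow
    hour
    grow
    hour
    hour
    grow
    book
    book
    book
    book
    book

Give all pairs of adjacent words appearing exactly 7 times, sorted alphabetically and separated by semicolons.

book book; grow grow

Bigram counts meeting the condition (exactly 7 times):
  book book: 7
  grow grow: 7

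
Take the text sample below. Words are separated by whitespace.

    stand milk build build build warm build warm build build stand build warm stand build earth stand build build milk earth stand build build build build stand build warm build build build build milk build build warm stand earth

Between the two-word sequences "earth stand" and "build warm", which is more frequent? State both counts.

"earth stand": 2 occurrences
"build warm": 5 occurrences

"build warm" (5 vs 2)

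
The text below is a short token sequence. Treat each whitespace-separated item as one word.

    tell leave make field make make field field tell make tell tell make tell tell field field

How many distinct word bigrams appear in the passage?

17 tokens → 16 bigram windows in total.
Repeated bigrams (each contributes count−1 duplicates):
  field field: 2
  make field: 2
  make tell: 2
  tell make: 2
  tell tell: 2
5 duplicate windows → 16 − 5 = 11 distinct.

11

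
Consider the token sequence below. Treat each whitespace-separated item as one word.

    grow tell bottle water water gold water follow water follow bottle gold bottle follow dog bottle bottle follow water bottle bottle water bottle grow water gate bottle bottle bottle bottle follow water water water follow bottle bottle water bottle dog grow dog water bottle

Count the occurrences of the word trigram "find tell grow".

0

Scanning the 42 overlapping trigram windows for "find tell grow":
  (none found)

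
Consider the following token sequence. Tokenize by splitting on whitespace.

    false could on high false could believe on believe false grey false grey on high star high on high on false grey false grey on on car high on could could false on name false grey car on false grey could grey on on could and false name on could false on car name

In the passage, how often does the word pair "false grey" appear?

Scanning the 53 overlapping bigram windows for "false grey":
  position 10–11: false grey
  position 12–13: false grey
  position 21–22: false grey
  position 23–24: false grey
  position 35–36: false grey
  position 39–40: false grey

6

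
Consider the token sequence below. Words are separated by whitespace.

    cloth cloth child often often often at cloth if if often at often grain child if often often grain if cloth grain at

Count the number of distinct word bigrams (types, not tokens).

17

23 tokens → 22 bigram windows in total.
Repeated bigrams (each contributes count−1 duplicates):
  often often: 3
  if often: 2
  often at: 2
  often grain: 2
5 duplicate windows → 22 − 5 = 17 distinct.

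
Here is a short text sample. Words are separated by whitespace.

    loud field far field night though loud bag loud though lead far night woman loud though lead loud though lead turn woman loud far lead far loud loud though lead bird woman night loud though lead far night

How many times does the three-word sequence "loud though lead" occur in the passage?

5

Scanning the 36 overlapping trigram windows for "loud though lead":
  position 9–11: loud though lead
  position 15–17: loud though lead
  position 18–20: loud though lead
  position 28–30: loud though lead
  position 34–36: loud though lead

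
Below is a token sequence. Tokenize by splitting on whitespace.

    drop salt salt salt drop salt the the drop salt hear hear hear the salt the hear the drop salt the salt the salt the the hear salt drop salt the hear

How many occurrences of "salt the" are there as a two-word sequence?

Scanning the 31 overlapping bigram windows for "salt the":
  position 6–7: salt the
  position 15–16: salt the
  position 20–21: salt the
  position 22–23: salt the
  position 24–25: salt the
  position 30–31: salt the

6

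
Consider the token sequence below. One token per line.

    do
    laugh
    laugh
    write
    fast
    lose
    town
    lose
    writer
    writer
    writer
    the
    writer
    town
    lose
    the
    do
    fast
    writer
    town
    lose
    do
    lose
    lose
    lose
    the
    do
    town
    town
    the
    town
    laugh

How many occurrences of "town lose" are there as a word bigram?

3

Scanning the 31 overlapping bigram windows for "town lose":
  position 7–8: town lose
  position 14–15: town lose
  position 20–21: town lose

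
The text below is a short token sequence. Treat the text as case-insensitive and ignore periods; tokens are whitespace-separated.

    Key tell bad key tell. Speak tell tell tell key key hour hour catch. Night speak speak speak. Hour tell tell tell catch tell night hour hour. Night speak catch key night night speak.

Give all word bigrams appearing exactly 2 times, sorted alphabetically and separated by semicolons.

Bigram counts meeting the condition (exactly 2 times):
  hour hour: 2
  key tell: 2
  speak speak: 2

hour hour; key tell; speak speak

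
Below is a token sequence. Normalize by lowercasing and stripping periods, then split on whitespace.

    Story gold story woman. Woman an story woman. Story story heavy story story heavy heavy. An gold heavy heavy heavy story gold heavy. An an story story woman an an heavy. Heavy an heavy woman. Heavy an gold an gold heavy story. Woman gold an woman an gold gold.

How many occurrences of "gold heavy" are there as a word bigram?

Scanning the 48 overlapping bigram windows for "gold heavy":
  position 17–18: gold heavy
  position 22–23: gold heavy
  position 40–41: gold heavy

3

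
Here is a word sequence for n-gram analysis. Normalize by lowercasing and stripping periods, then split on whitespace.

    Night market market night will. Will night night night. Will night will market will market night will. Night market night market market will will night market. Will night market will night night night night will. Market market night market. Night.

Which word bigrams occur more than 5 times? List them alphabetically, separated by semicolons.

Bigram counts meeting the condition (more than 5 times):
  night market: 6
  will night: 6

night market; will night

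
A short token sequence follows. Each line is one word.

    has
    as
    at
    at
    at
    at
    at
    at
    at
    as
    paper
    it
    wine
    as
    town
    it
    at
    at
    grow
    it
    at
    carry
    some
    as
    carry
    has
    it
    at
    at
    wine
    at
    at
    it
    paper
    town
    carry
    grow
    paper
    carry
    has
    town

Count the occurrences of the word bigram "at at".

9

Scanning the 40 overlapping bigram windows for "at at":
  position 3–4: at at
  position 4–5: at at
  position 5–6: at at
  position 6–7: at at
  position 7–8: at at
  position 8–9: at at
  position 17–18: at at
  position 28–29: at at
  position 31–32: at at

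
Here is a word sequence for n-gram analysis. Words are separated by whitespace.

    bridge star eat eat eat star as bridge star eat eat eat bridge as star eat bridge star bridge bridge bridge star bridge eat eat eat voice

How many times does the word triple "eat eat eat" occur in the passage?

3

Scanning the 25 overlapping trigram windows for "eat eat eat":
  position 3–5: eat eat eat
  position 10–12: eat eat eat
  position 24–26: eat eat eat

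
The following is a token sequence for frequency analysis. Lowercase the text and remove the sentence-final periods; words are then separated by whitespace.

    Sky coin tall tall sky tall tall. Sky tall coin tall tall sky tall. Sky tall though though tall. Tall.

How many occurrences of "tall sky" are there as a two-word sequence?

4

Scanning the 19 overlapping bigram windows for "tall sky":
  position 4–5: tall sky
  position 7–8: tall sky
  position 12–13: tall sky
  position 14–15: tall sky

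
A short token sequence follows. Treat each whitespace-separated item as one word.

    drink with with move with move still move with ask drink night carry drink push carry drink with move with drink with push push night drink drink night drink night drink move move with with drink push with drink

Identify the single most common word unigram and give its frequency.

"drink", 11 times

Unigram frequencies (highest first):
  drink: 11
  with: 10
  move: 6
  night: 4
  push: 4
  carry: 2
  … (2 more, each ≤ 1)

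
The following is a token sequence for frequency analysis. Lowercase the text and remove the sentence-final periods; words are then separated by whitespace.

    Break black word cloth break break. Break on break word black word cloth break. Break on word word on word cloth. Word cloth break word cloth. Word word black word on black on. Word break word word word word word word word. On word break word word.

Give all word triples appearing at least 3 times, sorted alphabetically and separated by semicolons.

word cloth break; word word word

Trigram counts meeting the condition (at least 3 times):
  word cloth break: 3
  word word word: 5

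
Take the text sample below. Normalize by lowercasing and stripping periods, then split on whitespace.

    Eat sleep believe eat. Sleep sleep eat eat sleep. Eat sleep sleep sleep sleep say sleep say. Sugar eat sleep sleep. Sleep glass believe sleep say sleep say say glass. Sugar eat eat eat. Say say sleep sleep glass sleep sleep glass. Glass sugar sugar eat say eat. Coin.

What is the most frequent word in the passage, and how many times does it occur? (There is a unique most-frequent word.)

Unigram frequencies (highest first):
  sleep: 18
  eat: 11
  say: 8
  glass: 5
  sugar: 4
  believe: 2
  … (1 more, each ≤ 1)

"sleep", 18 times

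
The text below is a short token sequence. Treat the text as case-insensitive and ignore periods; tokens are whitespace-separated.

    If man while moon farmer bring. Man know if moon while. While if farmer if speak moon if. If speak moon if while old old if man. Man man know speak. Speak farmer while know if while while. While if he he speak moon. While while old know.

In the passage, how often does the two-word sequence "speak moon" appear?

3

Scanning the 47 overlapping bigram windows for "speak moon":
  position 16–17: speak moon
  position 20–21: speak moon
  position 43–44: speak moon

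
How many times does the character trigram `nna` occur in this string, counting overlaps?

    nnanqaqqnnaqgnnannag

Sliding a length-3 window over the 20 characters (18 positions):
  position 1–3: nna
  position 9–11: nna
  position 14–16: nna
  position 17–19: nna

4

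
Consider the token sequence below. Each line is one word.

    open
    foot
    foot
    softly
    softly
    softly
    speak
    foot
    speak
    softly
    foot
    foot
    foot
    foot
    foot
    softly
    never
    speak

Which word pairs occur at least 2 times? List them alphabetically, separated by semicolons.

Bigram counts meeting the condition (at least 2 times):
  foot foot: 5
  foot softly: 2
  softly softly: 2

foot foot; foot softly; softly softly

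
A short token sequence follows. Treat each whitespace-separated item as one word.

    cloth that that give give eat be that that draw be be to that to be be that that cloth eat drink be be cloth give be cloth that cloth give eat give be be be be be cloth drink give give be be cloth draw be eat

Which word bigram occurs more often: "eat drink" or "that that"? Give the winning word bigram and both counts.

"eat drink": 1 occurrence
"that that": 3 occurrences

"that that" (3 vs 1)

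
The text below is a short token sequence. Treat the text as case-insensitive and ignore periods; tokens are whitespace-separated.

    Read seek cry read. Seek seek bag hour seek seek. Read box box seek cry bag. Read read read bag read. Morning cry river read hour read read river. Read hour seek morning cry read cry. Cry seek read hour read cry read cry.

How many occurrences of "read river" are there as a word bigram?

Scanning the 43 overlapping bigram windows for "read river":
  position 28–29: read river

1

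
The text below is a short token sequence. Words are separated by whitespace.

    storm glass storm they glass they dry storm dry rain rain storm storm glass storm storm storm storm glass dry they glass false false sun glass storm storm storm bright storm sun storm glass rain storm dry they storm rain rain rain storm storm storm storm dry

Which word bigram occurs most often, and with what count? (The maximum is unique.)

"storm storm", 9 times

Bigram frequencies (highest first):
  storm storm: 9
  storm glass: 4
  glass storm: 3
  storm dry: 3
  rain rain: 3
  rain storm: 3
  … (19 more, each ≤ 2)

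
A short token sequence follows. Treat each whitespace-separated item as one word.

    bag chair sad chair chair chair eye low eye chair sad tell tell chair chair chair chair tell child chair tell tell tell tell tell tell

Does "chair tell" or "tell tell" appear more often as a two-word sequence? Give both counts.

"chair tell": 2 occurrences
"tell tell": 6 occurrences

"tell tell" (6 vs 2)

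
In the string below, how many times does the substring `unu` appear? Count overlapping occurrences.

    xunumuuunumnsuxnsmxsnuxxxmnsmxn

Sliding a length-3 window over the 31 characters (29 positions):
  position 2–4: unu
  position 8–10: unu

2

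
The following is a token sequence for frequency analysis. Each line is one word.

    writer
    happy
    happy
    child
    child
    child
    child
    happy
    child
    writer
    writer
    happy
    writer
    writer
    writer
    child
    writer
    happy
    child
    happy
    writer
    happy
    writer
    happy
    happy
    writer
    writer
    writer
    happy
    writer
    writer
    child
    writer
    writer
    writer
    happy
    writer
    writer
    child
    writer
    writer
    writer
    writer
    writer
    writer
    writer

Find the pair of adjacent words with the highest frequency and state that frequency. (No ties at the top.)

"writer writer", 15 times

Bigram frequencies (highest first):
  writer writer: 15
  writer happy: 7
  happy writer: 6
  child writer: 4
  happy child: 3
  child child: 3
  … (3 more, each ≤ 3)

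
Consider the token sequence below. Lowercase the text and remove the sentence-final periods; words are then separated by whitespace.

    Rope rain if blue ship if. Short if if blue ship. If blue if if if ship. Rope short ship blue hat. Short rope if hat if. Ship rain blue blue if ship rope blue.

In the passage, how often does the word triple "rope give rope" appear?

Scanning the 33 overlapping trigram windows for "rope give rope":
  (none found)

0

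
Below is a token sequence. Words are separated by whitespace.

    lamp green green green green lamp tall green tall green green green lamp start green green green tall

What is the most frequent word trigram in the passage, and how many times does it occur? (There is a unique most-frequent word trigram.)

"green green green", 4 times

Trigram frequencies (highest first):
  green green green: 4
  green green lamp: 2
  lamp green green: 1
  green lamp tall: 1
  lamp tall green: 1
  tall green tall: 1
  … (6 more, each ≤ 1)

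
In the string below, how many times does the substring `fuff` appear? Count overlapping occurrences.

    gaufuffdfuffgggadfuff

3

Sliding a length-4 window over the 21 characters (18 positions):
  position 4–7: fuff
  position 9–12: fuff
  position 18–21: fuff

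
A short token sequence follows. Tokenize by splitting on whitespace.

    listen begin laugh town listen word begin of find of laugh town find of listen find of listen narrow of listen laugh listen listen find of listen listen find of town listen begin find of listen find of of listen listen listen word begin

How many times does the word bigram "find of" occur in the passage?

Scanning the 43 overlapping bigram windows for "find of":
  position 9–10: find of
  position 13–14: find of
  position 16–17: find of
  position 25–26: find of
  position 29–30: find of
  position 34–35: find of
  position 37–38: find of

7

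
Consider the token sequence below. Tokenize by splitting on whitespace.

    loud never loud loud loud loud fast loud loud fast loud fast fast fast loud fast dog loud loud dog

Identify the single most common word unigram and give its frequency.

"loud", 11 times

Unigram frequencies (highest first):
  loud: 11
  fast: 6
  dog: 2
  never: 1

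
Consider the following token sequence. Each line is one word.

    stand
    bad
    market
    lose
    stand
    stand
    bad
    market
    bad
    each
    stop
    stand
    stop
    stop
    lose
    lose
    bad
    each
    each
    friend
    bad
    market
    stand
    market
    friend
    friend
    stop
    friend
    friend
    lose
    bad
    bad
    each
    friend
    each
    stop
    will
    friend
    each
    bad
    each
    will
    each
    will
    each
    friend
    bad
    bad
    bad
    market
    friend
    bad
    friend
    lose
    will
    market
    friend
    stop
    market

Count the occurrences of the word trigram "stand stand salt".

0

Scanning the 57 overlapping trigram windows for "stand stand salt":
  (none found)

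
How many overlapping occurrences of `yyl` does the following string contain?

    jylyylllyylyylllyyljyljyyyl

5

Sliding a length-3 window over the 27 characters (25 positions):
  position 4–6: yyl
  position 9–11: yyl
  position 12–14: yyl
  position 17–19: yyl
  position 25–27: yyl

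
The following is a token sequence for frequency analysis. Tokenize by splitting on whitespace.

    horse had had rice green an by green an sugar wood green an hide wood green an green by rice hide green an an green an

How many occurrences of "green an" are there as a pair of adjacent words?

Scanning the 25 overlapping bigram windows for "green an":
  position 5–6: green an
  position 8–9: green an
  position 12–13: green an
  position 16–17: green an
  position 22–23: green an
  position 25–26: green an

6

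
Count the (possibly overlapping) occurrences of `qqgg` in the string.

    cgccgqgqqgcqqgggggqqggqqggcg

Sliding a length-4 window over the 28 characters (25 positions):
  position 12–15: qqgg
  position 19–22: qqgg
  position 23–26: qqgg

3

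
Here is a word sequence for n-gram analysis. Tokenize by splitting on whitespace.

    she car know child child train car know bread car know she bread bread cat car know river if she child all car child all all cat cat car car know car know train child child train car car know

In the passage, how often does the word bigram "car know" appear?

Scanning the 39 overlapping bigram windows for "car know":
  position 2–3: car know
  position 7–8: car know
  position 10–11: car know
  position 16–17: car know
  position 30–31: car know
  position 32–33: car know
  position 39–40: car know

7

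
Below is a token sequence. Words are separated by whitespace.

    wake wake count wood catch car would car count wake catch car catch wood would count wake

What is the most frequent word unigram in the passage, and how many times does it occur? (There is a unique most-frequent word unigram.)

"wake", 4 times

Unigram frequencies (highest first):
  wake: 4
  count: 3
  catch: 3
  car: 3
  wood: 2
  would: 2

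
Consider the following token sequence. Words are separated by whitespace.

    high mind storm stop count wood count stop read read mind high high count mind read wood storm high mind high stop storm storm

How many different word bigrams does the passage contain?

21

24 tokens → 23 bigram windows in total.
Repeated bigrams (each contributes count−1 duplicates):
  high mind: 2
  mind high: 2
2 duplicate windows → 23 − 2 = 21 distinct.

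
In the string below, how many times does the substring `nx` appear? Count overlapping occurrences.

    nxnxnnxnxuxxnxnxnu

Sliding a length-2 window over the 18 characters (17 positions):
  position 1–2: nx
  position 3–4: nx
  position 6–7: nx
  position 8–9: nx
  position 13–14: nx
  position 15–16: nx

6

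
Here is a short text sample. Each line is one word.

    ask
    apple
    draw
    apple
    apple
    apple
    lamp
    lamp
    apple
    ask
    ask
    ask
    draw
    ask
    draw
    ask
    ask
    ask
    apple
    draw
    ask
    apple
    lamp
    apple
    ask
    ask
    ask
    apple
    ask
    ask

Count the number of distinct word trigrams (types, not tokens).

20

30 tokens → 28 trigram windows in total.
Repeated trigrams (each contributes count−1 duplicates):
  apple ask ask: 3
  ask ask ask: 3
  ask apple draw: 2
  ask ask apple: 2
  ask draw ask: 2
  lamp apple ask: 2
8 duplicate windows → 28 − 8 = 20 distinct.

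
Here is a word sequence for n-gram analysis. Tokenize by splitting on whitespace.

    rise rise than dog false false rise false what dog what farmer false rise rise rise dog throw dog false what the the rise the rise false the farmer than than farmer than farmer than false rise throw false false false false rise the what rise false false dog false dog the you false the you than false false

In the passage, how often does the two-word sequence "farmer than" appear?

Scanning the 58 overlapping bigram windows for "farmer than":
  position 29–30: farmer than
  position 32–33: farmer than
  position 34–35: farmer than

3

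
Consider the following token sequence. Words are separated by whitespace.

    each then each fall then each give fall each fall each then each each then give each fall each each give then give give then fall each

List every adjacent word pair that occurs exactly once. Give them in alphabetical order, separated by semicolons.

Bigram counts meeting the condition (exactly once):
  fall then: 1
  give each: 1
  give fall: 1
  give give: 1
  then fall: 1

fall then; give each; give fall; give give; then fall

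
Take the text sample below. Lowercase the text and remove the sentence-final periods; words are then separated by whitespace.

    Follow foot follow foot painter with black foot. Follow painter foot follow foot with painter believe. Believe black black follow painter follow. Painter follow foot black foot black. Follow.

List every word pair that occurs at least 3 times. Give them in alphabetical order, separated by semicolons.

Bigram counts meeting the condition (at least 3 times):
  follow foot: 4
  follow painter: 3
  foot follow: 3

follow foot; follow painter; foot follow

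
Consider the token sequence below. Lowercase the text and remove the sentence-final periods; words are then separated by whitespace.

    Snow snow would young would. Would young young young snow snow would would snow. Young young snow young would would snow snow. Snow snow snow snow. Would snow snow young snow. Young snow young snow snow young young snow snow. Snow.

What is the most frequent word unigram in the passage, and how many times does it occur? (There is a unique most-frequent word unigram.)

Unigram frequencies (highest first):
  snow: 21
  young: 12
  would: 8

"snow", 21 times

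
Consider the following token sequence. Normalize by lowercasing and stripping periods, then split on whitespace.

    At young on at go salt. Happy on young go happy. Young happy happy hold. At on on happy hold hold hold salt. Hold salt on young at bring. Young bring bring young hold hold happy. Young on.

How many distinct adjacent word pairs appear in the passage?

38 tokens → 37 bigram windows in total.
Repeated bigrams (each contributes count−1 duplicates):
  hold hold: 3
  bring young: 2
  happy hold: 2
  happy young: 2
  hold salt: 2
  on young: 2
  young on: 2
8 duplicate windows → 37 − 8 = 29 distinct.

29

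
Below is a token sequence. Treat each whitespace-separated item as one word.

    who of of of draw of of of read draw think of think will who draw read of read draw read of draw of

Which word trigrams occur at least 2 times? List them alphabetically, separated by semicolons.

Trigram counts meeting the condition (at least 2 times):
  draw read of: 2
  of draw of: 2
  of of of: 2
  of read draw: 2

draw read of; of draw of; of of of; of read draw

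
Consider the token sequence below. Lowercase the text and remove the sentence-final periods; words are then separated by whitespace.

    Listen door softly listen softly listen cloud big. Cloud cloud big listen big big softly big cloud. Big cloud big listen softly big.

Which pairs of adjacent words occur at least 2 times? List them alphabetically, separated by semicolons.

Bigram counts meeting the condition (at least 2 times):
  big cloud: 3
  big listen: 2
  cloud big: 4
  listen softly: 2
  softly big: 2
  softly listen: 2

big cloud; big listen; cloud big; listen softly; softly big; softly listen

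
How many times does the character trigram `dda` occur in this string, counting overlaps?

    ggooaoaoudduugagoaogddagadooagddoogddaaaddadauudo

Sliding a length-3 window over the 49 characters (47 positions):
  position 21–23: dda
  position 36–38: dda
  position 41–43: dda

3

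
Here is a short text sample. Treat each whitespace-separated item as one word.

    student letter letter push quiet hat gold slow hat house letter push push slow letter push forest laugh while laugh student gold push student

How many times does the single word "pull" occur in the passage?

0

Scanning the 24 tokens for "pull":
  (none found)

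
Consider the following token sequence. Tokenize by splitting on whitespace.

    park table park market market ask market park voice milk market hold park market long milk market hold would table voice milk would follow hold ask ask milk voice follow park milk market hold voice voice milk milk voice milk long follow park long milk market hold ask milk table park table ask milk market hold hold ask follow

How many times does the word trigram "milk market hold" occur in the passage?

Scanning the 57 overlapping trigram windows for "milk market hold":
  position 10–12: milk market hold
  position 16–18: milk market hold
  position 32–34: milk market hold
  position 45–47: milk market hold
  position 54–56: milk market hold

5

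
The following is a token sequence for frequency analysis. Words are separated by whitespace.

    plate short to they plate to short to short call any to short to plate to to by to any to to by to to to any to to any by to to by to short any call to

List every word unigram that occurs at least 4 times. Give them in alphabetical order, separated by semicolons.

any; by; short; to

Unigram counts meeting the condition (at least 4 times):
  any: 5
  by: 4
  short: 5
  to: 19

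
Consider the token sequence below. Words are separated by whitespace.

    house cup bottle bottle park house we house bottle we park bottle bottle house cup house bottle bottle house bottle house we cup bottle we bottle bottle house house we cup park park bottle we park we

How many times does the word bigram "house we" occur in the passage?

Scanning the 36 overlapping bigram windows for "house we":
  position 6–7: house we
  position 21–22: house we
  position 29–30: house we

3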